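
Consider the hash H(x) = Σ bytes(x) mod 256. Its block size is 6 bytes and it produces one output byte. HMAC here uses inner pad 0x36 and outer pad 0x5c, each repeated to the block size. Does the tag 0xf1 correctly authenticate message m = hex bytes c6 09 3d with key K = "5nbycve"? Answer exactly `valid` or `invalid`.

invalid

Key "5nbycve" = 35 6e 62 79 63 76 65 is 7 bytes > B = 6, so hash it first: H(key) = bc, then zero-pad to 6 bytes: K' = bc 00 00 00 00 00.
K' ⊕ ipad = 8a 36 36 36 36 36; K' ⊕ opad = e0 5c 5c 5c 5c 5c.
Inner hash: sum = 138+54+54+54+54+54+198+9+61 = 676; mod 256 = 164 → a4.
Outer hash (recomputed tag): sum = 224+92+92+92+92+92+164 = 848; mod 256 = 80 → 50.
Recomputed tag = 50; claimed = f1 → mismatch.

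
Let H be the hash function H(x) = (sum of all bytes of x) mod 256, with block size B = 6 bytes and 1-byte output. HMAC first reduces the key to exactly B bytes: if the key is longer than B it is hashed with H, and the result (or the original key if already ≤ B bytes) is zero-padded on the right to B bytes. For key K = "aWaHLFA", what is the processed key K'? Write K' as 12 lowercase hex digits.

|K| = 7 > B = 6, so first hash the key.
H(K): sum = 97+87+97+72+76+70+65 = 564; mod 256 = 52 → 34.
Zero-pad H(K) = 34 to 6 bytes: K' = 34 00 00 00 00 00.

340000000000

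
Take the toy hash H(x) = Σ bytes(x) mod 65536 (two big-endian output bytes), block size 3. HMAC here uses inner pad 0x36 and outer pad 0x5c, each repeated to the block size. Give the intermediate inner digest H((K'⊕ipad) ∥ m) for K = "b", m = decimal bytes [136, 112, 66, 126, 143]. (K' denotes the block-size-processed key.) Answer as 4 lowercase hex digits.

0307

Key "b" = 62 is 1 byte ≤ B = 3; zero-pad to 3 bytes: K' = 62 00 00.
K' ⊕ ipad = 54 36 36.
Inner input = 54 36 36 ∥ 88 70 42 7e 8f.
Inner hash: sum = 84+54+54+136+112+66+126+143 = 775 → 03 07.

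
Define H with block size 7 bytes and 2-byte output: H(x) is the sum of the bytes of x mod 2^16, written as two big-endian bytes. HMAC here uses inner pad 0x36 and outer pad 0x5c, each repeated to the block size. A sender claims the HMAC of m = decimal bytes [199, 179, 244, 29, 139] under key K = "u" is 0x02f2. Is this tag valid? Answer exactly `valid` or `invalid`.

valid

Key "u" = 75 is 1 byte ≤ B = 7; zero-pad to 7 bytes: K' = 75 00 00 00 00 00 00.
K' ⊕ ipad = 43 36 36 36 36 36 36; K' ⊕ opad = 29 5c 5c 5c 5c 5c 5c.
Inner hash: sum = 67+54+54+54+54+54+54+199+179+244+29+139 = 1181 → 04 9d.
Outer hash (recomputed tag): sum = 41+92+92+92+92+92+92+4+157 = 754 → 02 f2.
Recomputed tag = 02f2; claimed = 02f2 → match.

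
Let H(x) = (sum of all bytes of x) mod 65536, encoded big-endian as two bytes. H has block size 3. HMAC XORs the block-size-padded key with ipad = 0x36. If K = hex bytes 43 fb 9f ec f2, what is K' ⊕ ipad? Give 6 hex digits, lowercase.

Key hex bytes 43 fb 9f ec f2 is 5 bytes > B = 3, so hash it first: H(key) = 03 bb, then zero-pad to 3 bytes: K' = 03 bb 00.
XOR each byte with 0x36: 03⊕36=35, bb⊕36=8d, 00⊕36=36.

358d36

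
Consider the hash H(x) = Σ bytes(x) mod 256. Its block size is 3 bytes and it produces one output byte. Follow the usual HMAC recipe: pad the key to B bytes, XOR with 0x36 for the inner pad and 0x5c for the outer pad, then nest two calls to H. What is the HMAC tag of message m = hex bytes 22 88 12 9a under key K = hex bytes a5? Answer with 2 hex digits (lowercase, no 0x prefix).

Key hex bytes a5 is 1 byte ≤ B = 3; zero-pad to 3 bytes: K' = a5 00 00.
K' ⊕ ipad = 93 36 36.  K' ⊕ opad = f9 5c 5c.
Inner input = (K'⊕ipad) ∥ m = 93 36 36 ∥ 22 88 12 9a.
Inner hash: sum = 147+54+54+34+136+18+154 = 597; mod 256 = 85 → 55.
Outer input = (K'⊕opad) ∥ inner = f9 5c 5c ∥ 55.
Outer hash (tag): sum = 249+92+92+85 = 518; mod 256 = 6 → 06.

06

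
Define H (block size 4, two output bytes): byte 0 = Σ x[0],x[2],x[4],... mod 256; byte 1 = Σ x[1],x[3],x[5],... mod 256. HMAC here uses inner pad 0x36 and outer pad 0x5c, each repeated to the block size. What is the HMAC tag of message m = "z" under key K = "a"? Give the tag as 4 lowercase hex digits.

a024

Key "a" = 61 is 1 byte ≤ B = 4; zero-pad to 4 bytes: K' = 61 00 00 00.
K' ⊕ ipad = 57 36 36 36.  K' ⊕ opad = 3d 5c 5c 5c.
Inner input = (K'⊕ipad) ∥ m = 57 36 36 36 ∥ 7a.
Inner hash: even-index sum = 263 mod 256 = 7; odd-index sum = 108 mod 256 = 108 → 07 6c.
Outer input = (K'⊕opad) ∥ inner = 3d 5c 5c 5c ∥ 07 6c.
Outer hash (tag): even-index sum = 160 mod 256 = 160; odd-index sum = 292 mod 256 = 36 → a0 24.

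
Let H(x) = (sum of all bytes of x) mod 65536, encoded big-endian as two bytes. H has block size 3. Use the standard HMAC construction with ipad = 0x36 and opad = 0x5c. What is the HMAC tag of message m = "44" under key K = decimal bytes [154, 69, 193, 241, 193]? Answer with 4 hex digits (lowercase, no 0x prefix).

Key decimal bytes [154, 69, 193, 241, 193] = 9a 45 c1 f1 c1 is 5 bytes > B = 3, so hash it first: H(key) = 03 52, then zero-pad to 3 bytes: K' = 03 52 00.
K' ⊕ ipad = 35 64 36.  K' ⊕ opad = 5f 0e 5c.
Inner input = (K'⊕ipad) ∥ m = 35 64 36 ∥ 34 34.
Inner hash: sum = 53+100+54+52+52 = 311 → 01 37.
Outer input = (K'⊕opad) ∥ inner = 5f 0e 5c ∥ 01 37.
Outer hash (tag): sum = 95+14+92+1+55 = 257 → 01 01.

0101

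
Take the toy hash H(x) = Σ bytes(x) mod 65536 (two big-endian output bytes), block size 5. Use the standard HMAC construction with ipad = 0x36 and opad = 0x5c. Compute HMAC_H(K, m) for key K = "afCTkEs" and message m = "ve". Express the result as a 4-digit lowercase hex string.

02b9

Key "afCTkEs" = 61 66 43 54 6b 45 73 is 7 bytes > B = 5, so hash it first: H(key) = 02 81, then zero-pad to 5 bytes: K' = 02 81 00 00 00.
K' ⊕ ipad = 34 b7 36 36 36.  K' ⊕ opad = 5e dd 5c 5c 5c.
Inner input = (K'⊕ipad) ∥ m = 34 b7 36 36 36 ∥ 76 65.
Inner hash: sum = 52+183+54+54+54+118+101 = 616 → 02 68.
Outer input = (K'⊕opad) ∥ inner = 5e dd 5c 5c 5c ∥ 02 68.
Outer hash (tag): sum = 94+221+92+92+92+2+104 = 697 → 02 b9.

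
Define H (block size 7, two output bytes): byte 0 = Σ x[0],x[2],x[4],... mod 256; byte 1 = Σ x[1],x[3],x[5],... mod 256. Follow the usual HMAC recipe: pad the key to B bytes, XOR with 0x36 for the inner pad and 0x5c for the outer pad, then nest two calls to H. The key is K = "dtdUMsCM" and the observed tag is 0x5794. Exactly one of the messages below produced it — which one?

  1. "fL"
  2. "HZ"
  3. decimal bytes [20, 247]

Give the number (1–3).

Key "dtdUMsCM" = 64 74 64 55 4d 73 43 4d is 8 bytes > B = 7, so hash it first: H(key) = 58 89, then zero-pad to 7 bytes: K' = 58 89 00 00 00 00 00.
K' ⊕ ipad = 6e bf 36 36 36 36 36; K' ⊕ opad = 04 d5 5c 5c 5c 5c 5c.
m1: inner = H(6e bf 36 36 36 36 36 66 4c) = 5c 91; tag = H(04 d5 5c 5c 5c 5c 5c 5c 91) = a9e9
m2: inner = H(6e bf 36 36 36 36 36 48 5a) = 6a 73; tag = H(04 d5 5c 5c 5c 5c 5c 6a 73) = 8bf7
m3: inner = H(6e bf 36 36 36 36 36 14 f7) = 07 3f; tag = H(04 d5 5c 5c 5c 5c 5c 07 3f) = 5794 ← matches

3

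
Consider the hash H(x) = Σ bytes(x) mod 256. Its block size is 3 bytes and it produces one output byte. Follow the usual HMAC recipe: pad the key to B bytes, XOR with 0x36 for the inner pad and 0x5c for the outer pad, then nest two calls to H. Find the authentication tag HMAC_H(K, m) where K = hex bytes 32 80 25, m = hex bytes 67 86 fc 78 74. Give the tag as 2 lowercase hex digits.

Key hex bytes 32 80 25 is exactly B = 3 bytes: K' = 32 80 25.
K' ⊕ ipad = 04 b6 13.  K' ⊕ opad = 6e dc 79.
Inner input = (K'⊕ipad) ∥ m = 04 b6 13 ∥ 67 86 fc 78 74.
Inner hash: sum = 4+182+19+103+134+252+120+116 = 930; mod 256 = 162 → a2.
Outer input = (K'⊕opad) ∥ inner = 6e dc 79 ∥ a2.
Outer hash (tag): sum = 110+220+121+162 = 613; mod 256 = 101 → 65.

65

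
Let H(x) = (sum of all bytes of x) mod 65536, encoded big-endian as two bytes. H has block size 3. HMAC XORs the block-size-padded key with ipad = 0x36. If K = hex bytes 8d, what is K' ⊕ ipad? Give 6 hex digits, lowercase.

bb3636

Key hex bytes 8d is 1 byte ≤ B = 3; zero-pad to 3 bytes: K' = 8d 00 00.
XOR each byte with 0x36: 8d⊕36=bb, 00⊕36=36, 00⊕36=36.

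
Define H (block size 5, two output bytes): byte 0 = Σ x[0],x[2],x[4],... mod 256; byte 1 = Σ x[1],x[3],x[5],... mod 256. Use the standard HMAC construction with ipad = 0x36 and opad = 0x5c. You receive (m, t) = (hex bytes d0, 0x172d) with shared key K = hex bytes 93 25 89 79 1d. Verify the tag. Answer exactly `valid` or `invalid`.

valid

Key hex bytes 93 25 89 79 1d is exactly B = 5 bytes: K' = 93 25 89 79 1d.
K' ⊕ ipad = a5 13 bf 4f 2b; K' ⊕ opad = cf 79 d5 25 41.
Inner hash: even-index sum = 399 mod 256 = 143; odd-index sum = 306 mod 256 = 50 → 8f 32.
Outer hash (recomputed tag): even-index sum = 535 mod 256 = 23; odd-index sum = 301 mod 256 = 45 → 17 2d.
Recomputed tag = 172d; claimed = 172d → match.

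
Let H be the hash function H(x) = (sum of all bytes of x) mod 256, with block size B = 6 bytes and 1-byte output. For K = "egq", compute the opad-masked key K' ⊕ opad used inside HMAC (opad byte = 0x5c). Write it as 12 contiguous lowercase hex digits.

Key "egq" = 65 67 71 is 3 bytes ≤ B = 6; zero-pad to 6 bytes: K' = 65 67 71 00 00 00.
XOR each byte with 0x5c: 65⊕5c=39, 67⊕5c=3b, 71⊕5c=2d, 00⊕5c=5c, 00⊕5c=5c, 00⊕5c=5c.

393b2d5c5c5c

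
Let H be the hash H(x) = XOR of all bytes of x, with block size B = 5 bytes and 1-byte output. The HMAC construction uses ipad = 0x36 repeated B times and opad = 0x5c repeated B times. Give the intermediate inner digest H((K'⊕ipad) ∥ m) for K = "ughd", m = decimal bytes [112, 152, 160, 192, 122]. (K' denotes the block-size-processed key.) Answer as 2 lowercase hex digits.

Key "ughd" = 75 67 68 64 is 4 bytes ≤ B = 5; zero-pad to 5 bytes: K' = 75 67 68 64 00.
K' ⊕ ipad = 43 51 5e 52 36.
Inner input = 43 51 5e 52 36 ∥ 70 98 a0 c0 7a.
Inner hash: XOR 43⊕51⊕5e⊕52⊕36⊕70⊕98⊕a0⊕c0⊕7a = da.

da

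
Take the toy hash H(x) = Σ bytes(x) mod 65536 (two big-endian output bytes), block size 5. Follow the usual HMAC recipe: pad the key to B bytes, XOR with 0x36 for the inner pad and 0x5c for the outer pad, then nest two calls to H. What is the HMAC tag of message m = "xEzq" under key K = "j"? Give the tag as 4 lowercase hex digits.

Key "j" = 6a is 1 byte ≤ B = 5; zero-pad to 5 bytes: K' = 6a 00 00 00 00.
K' ⊕ ipad = 5c 36 36 36 36.  K' ⊕ opad = 36 5c 5c 5c 5c.
Inner input = (K'⊕ipad) ∥ m = 5c 36 36 36 36 ∥ 78 45 7a 71.
Inner hash: sum = 92+54+54+54+54+120+69+122+113 = 732 → 02 dc.
Outer input = (K'⊕opad) ∥ inner = 36 5c 5c 5c 5c ∥ 02 dc.
Outer hash (tag): sum = 54+92+92+92+92+2+220 = 644 → 02 84.

0284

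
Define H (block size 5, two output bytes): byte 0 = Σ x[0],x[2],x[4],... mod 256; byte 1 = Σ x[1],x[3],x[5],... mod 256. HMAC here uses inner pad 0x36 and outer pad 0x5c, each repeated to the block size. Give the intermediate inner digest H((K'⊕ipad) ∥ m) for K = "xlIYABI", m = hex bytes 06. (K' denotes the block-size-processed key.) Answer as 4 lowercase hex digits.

e96d

Key "xlIYABI" = 78 6c 49 59 41 42 49 is 7 bytes > B = 5, so hash it first: H(key) = 4b 07, then zero-pad to 5 bytes: K' = 4b 07 00 00 00.
K' ⊕ ipad = 7d 31 36 36 36.
Inner input = 7d 31 36 36 36 ∥ 06.
Inner hash: even-index sum = 233 mod 256 = 233; odd-index sum = 109 mod 256 = 109 → e9 6d.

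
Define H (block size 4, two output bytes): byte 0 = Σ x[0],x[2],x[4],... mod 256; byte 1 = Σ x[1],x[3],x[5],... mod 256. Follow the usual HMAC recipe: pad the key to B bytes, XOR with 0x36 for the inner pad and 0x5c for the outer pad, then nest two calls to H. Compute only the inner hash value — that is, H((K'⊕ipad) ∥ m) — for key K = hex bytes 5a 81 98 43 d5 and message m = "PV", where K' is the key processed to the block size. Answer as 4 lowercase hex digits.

777e

Key hex bytes 5a 81 98 43 d5 is 5 bytes > B = 4, so hash it first: H(key) = c7 c4, then zero-pad to 4 bytes: K' = c7 c4 00 00.
K' ⊕ ipad = f1 f2 36 36.
Inner input = f1 f2 36 36 ∥ 50 56.
Inner hash: even-index sum = 375 mod 256 = 119; odd-index sum = 382 mod 256 = 126 → 77 7e.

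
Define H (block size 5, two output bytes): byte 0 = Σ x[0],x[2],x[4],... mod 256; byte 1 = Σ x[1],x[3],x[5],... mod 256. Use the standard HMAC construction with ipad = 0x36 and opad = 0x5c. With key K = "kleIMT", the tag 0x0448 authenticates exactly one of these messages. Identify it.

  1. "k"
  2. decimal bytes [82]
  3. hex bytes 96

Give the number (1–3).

Key "kleIMT" = 6b 6c 65 49 4d 54 is 6 bytes > B = 5, so hash it first: H(key) = 1d 09, then zero-pad to 5 bytes: K' = 1d 09 00 00 00.
K' ⊕ ipad = 2b 3f 36 36 36; K' ⊕ opad = 41 55 5c 5c 5c.
m1: inner = H(2b 3f 36 36 36 6b) = 97 e0; tag = H(41 55 5c 5c 5c 97 e0) = d948
m2: inner = H(2b 3f 36 36 36 52) = 97 c7; tag = H(41 55 5c 5c 5c 97 c7) = c048
m3: inner = H(2b 3f 36 36 36 96) = 97 0b; tag = H(41 55 5c 5c 5c 97 0b) = 0448 ← matches

3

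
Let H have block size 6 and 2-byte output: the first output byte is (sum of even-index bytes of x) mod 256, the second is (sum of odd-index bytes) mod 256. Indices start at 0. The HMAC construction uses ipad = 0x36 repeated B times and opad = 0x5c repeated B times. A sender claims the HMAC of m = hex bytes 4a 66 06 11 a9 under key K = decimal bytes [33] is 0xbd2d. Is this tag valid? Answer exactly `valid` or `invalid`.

Key decimal bytes [33] = 21 is 1 byte ≤ B = 6; zero-pad to 6 bytes: K' = 21 00 00 00 00 00.
K' ⊕ ipad = 17 36 36 36 36 36; K' ⊕ opad = 7d 5c 5c 5c 5c 5c.
Inner hash: even-index sum = 380 mod 256 = 124; odd-index sum = 281 mod 256 = 25 → 7c 19.
Outer hash (recomputed tag): even-index sum = 433 mod 256 = 177; odd-index sum = 301 mod 256 = 45 → b1 2d.
Recomputed tag = b12d; claimed = bd2d → mismatch.

invalid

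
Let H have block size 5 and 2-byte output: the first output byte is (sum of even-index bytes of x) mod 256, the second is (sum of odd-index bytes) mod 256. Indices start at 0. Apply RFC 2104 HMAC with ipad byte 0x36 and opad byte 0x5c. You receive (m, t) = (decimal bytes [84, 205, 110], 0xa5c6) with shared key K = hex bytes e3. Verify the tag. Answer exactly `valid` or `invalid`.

Key hex bytes e3 is 1 byte ≤ B = 5; zero-pad to 5 bytes: K' = e3 00 00 00 00.
K' ⊕ ipad = d5 36 36 36 36; K' ⊕ opad = bf 5c 5c 5c 5c.
Inner hash: even-index sum = 526 mod 256 = 14; odd-index sum = 302 mod 256 = 46 → 0e 2e.
Outer hash (recomputed tag): even-index sum = 421 mod 256 = 165; odd-index sum = 198 mod 256 = 198 → a5 c6.
Recomputed tag = a5c6; claimed = a5c6 → match.

valid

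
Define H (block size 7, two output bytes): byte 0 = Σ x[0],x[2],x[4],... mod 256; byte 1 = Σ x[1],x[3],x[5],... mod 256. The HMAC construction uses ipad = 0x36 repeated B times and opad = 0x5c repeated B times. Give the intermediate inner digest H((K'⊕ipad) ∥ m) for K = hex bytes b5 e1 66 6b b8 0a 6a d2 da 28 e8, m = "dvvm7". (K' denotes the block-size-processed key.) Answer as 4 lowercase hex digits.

4ee3

Key hex bytes b5 e1 66 6b b8 0a 6a d2 da 28 e8 is 11 bytes > B = 7, so hash it first: H(key) = ff 50, then zero-pad to 7 bytes: K' = ff 50 00 00 00 00 00.
K' ⊕ ipad = c9 66 36 36 36 36 36.
Inner input = c9 66 36 36 36 36 36 ∥ 64 76 76 6d 37.
Inner hash: even-index sum = 590 mod 256 = 78; odd-index sum = 483 mod 256 = 227 → 4e e3.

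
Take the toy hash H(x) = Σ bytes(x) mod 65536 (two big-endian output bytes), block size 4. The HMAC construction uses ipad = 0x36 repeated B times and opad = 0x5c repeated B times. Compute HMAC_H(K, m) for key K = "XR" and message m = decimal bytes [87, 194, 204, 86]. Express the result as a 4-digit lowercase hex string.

0146

Key "XR" = 58 52 is 2 bytes ≤ B = 4; zero-pad to 4 bytes: K' = 58 52 00 00.
K' ⊕ ipad = 6e 64 36 36.  K' ⊕ opad = 04 0e 5c 5c.
Inner input = (K'⊕ipad) ∥ m = 6e 64 36 36 ∥ 57 c2 cc 56.
Inner hash: sum = 110+100+54+54+87+194+204+86 = 889 → 03 79.
Outer input = (K'⊕opad) ∥ inner = 04 0e 5c 5c ∥ 03 79.
Outer hash (tag): sum = 4+14+92+92+3+121 = 326 → 01 46.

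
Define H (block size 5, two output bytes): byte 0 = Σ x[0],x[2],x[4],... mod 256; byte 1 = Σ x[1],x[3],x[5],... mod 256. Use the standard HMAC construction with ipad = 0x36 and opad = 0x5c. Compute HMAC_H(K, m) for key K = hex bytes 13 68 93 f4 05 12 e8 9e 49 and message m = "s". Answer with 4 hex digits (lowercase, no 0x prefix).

Key hex bytes 13 68 93 f4 05 12 e8 9e 49 is 9 bytes > B = 5, so hash it first: H(key) = dc 0c, then zero-pad to 5 bytes: K' = dc 0c 00 00 00.
K' ⊕ ipad = ea 3a 36 36 36.  K' ⊕ opad = 80 50 5c 5c 5c.
Inner input = (K'⊕ipad) ∥ m = ea 3a 36 36 36 ∥ 73.
Inner hash: even-index sum = 342 mod 256 = 86; odd-index sum = 227 mod 256 = 227 → 56 e3.
Outer input = (K'⊕opad) ∥ inner = 80 50 5c 5c 5c ∥ 56 e3.
Outer hash (tag): even-index sum = 539 mod 256 = 27; odd-index sum = 258 mod 256 = 2 → 1b 02.

1b02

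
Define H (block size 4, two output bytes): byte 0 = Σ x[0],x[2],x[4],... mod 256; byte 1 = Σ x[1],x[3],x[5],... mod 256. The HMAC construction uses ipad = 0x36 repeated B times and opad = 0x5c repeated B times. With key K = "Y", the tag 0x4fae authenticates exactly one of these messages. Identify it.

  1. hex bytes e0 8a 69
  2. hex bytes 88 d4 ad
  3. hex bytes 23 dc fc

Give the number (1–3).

1

Key "Y" = 59 is 1 byte ≤ B = 4; zero-pad to 4 bytes: K' = 59 00 00 00.
K' ⊕ ipad = 6f 36 36 36; K' ⊕ opad = 05 5c 5c 5c.
m1: inner = H(6f 36 36 36 e0 8a 69) = ee f6; tag = H(05 5c 5c 5c ee f6) = 4fae ← matches
m2: inner = H(6f 36 36 36 88 d4 ad) = da 40; tag = H(05 5c 5c 5c da 40) = 3bf8
m3: inner = H(6f 36 36 36 23 dc fc) = c4 48; tag = H(05 5c 5c 5c c4 48) = 2500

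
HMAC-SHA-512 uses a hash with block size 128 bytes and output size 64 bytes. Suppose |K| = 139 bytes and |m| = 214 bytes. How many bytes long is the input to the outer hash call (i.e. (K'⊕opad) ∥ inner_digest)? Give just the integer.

192

Key is 139 > 128 bytes, so it is hashed to 64 bytes then zero-padded to 128: |K'| = 128.
Outer input = (K'⊕opad) ∥ H(inner) → 128 + 64 = 192 bytes.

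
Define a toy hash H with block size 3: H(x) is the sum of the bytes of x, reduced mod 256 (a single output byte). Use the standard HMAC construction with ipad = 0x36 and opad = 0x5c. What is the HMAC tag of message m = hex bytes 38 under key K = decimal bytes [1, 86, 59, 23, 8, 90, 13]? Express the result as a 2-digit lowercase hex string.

ce

Key decimal bytes [1, 86, 59, 23, 8, 90, 13] = 01 56 3b 17 08 5a 0d is 7 bytes > B = 3, so hash it first: H(key) = 18, then zero-pad to 3 bytes: K' = 18 00 00.
K' ⊕ ipad = 2e 36 36.  K' ⊕ opad = 44 5c 5c.
Inner input = (K'⊕ipad) ∥ m = 2e 36 36 ∥ 38.
Inner hash: sum = 46+54+54+56 = 210 → d2.
Outer input = (K'⊕opad) ∥ inner = 44 5c 5c ∥ d2.
Outer hash (tag): sum = 68+92+92+210 = 462; mod 256 = 206 → ce.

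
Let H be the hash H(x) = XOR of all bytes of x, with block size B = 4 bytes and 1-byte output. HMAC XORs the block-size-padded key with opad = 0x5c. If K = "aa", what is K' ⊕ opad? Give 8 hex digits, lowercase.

3d3d5c5c

Key "aa" = 61 61 is 2 bytes ≤ B = 4; zero-pad to 4 bytes: K' = 61 61 00 00.
XOR each byte with 0x5c: 61⊕5c=3d, 61⊕5c=3d, 00⊕5c=5c, 00⊕5c=5c.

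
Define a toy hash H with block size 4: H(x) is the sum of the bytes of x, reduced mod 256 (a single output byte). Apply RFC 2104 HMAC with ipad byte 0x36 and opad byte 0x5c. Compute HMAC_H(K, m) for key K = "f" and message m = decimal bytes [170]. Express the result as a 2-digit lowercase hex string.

ea

Key "f" = 66 is 1 byte ≤ B = 4; zero-pad to 4 bytes: K' = 66 00 00 00.
K' ⊕ ipad = 50 36 36 36.  K' ⊕ opad = 3a 5c 5c 5c.
Inner input = (K'⊕ipad) ∥ m = 50 36 36 36 ∥ aa.
Inner hash: sum = 80+54+54+54+170 = 412; mod 256 = 156 → 9c.
Outer input = (K'⊕opad) ∥ inner = 3a 5c 5c 5c ∥ 9c.
Outer hash (tag): sum = 58+92+92+92+156 = 490; mod 256 = 234 → ea.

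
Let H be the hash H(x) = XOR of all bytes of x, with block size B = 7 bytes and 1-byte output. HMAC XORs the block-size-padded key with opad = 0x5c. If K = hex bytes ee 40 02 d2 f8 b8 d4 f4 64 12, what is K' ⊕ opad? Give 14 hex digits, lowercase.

345c5c5c5c5c5c

Key hex bytes ee 40 02 d2 f8 b8 d4 f4 64 12 is 10 bytes > B = 7, so hash it first: H(key) = 68, then zero-pad to 7 bytes: K' = 68 00 00 00 00 00 00.
XOR each byte with 0x5c: 68⊕5c=34, 00⊕5c=5c, 00⊕5c=5c, 00⊕5c=5c, 00⊕5c=5c, 00⊕5c=5c, 00⊕5c=5c.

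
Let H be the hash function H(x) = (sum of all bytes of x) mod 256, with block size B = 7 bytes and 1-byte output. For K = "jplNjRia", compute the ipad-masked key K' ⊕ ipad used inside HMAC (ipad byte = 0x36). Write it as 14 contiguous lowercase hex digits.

Key "jplNjRia" = 6a 70 6c 4e 6a 52 69 61 is 8 bytes > B = 7, so hash it first: H(key) = 1a, then zero-pad to 7 bytes: K' = 1a 00 00 00 00 00 00.
XOR each byte with 0x36: 1a⊕36=2c, 00⊕36=36, 00⊕36=36, 00⊕36=36, 00⊕36=36, 00⊕36=36, 00⊕36=36.

2c363636363636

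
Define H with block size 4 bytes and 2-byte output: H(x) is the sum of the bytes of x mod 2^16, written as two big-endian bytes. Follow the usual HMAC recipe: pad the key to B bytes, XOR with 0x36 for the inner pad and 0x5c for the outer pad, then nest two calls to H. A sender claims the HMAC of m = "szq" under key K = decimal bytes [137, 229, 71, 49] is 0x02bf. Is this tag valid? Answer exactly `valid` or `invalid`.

invalid

Key decimal bytes [137, 229, 71, 49] = 89 e5 47 31 is exactly B = 4 bytes: K' = 89 e5 47 31.
K' ⊕ ipad = bf d3 71 07; K' ⊕ opad = d5 b9 1b 6d.
Inner hash: sum = 191+211+113+7+115+122+113 = 872 → 03 68.
Outer hash (recomputed tag): sum = 213+185+27+109+3+104 = 641 → 02 81.
Recomputed tag = 0281; claimed = 02bf → mismatch.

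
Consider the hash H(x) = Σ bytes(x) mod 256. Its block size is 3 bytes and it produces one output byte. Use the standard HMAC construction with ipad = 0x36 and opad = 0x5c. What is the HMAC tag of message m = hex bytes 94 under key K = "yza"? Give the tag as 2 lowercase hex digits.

0e

Key "yza" = 79 7a 61 is exactly B = 3 bytes: K' = 79 7a 61.
K' ⊕ ipad = 4f 4c 57.  K' ⊕ opad = 25 26 3d.
Inner input = (K'⊕ipad) ∥ m = 4f 4c 57 ∥ 94.
Inner hash: sum = 79+76+87+148 = 390; mod 256 = 134 → 86.
Outer input = (K'⊕opad) ∥ inner = 25 26 3d ∥ 86.
Outer hash (tag): sum = 37+38+61+134 = 270; mod 256 = 14 → 0e.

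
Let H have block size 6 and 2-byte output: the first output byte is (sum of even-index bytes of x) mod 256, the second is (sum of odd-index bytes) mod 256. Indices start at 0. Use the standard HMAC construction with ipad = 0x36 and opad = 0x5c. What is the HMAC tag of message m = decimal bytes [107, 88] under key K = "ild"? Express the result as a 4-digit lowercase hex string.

1b06

Key "ild" = 69 6c 64 is 3 bytes ≤ B = 6; zero-pad to 6 bytes: K' = 69 6c 64 00 00 00.
K' ⊕ ipad = 5f 5a 52 36 36 36.  K' ⊕ opad = 35 30 38 5c 5c 5c.
Inner input = (K'⊕ipad) ∥ m = 5f 5a 52 36 36 36 ∥ 6b 58.
Inner hash: even-index sum = 338 mod 256 = 82; odd-index sum = 286 mod 256 = 30 → 52 1e.
Outer input = (K'⊕opad) ∥ inner = 35 30 38 5c 5c 5c ∥ 52 1e.
Outer hash (tag): even-index sum = 283 mod 256 = 27; odd-index sum = 262 mod 256 = 6 → 1b 06.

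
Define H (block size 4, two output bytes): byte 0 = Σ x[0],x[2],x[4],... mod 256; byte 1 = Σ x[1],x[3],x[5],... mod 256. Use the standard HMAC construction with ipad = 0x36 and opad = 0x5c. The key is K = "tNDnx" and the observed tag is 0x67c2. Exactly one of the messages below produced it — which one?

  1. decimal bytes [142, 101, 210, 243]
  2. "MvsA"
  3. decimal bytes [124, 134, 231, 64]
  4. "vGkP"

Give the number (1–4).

Key "tNDnx" = 74 4e 44 6e 78 is 5 bytes > B = 4, so hash it first: H(key) = 30 bc, then zero-pad to 4 bytes: K' = 30 bc 00 00.
K' ⊕ ipad = 06 8a 36 36; K' ⊕ opad = 6c e0 5c 5c.
m1: inner = H(06 8a 36 36 8e 65 d2 f3) = 9c 18; tag = H(6c e0 5c 5c 9c 18) = 6454
m2: inner = H(06 8a 36 36 4d 76 73 41) = fc 77; tag = H(6c e0 5c 5c fc 77) = c4b3
m3: inner = H(06 8a 36 36 7c 86 e7 40) = 9f 86; tag = H(6c e0 5c 5c 9f 86) = 67c2 ← matches
m4: inner = H(06 8a 36 36 76 47 6b 50) = 1d 57; tag = H(6c e0 5c 5c 1d 57) = e593

3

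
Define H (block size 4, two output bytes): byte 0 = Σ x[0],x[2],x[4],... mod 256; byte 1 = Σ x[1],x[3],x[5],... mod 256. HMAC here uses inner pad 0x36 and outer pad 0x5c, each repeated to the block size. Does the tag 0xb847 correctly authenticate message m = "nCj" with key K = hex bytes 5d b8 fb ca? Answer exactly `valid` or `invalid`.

valid

Key hex bytes 5d b8 fb ca is exactly B = 4 bytes: K' = 5d b8 fb ca.
K' ⊕ ipad = 6b 8e cd fc; K' ⊕ opad = 01 e4 a7 96.
Inner hash: even-index sum = 528 mod 256 = 16; odd-index sum = 461 mod 256 = 205 → 10 cd.
Outer hash (recomputed tag): even-index sum = 184 mod 256 = 184; odd-index sum = 583 mod 256 = 71 → b8 47.
Recomputed tag = b847; claimed = b847 → match.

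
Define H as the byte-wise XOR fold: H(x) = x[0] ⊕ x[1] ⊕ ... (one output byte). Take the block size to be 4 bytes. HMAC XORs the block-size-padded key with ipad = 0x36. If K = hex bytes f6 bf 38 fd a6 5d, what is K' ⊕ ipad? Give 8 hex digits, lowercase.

41363636

Key hex bytes f6 bf 38 fd a6 5d is 6 bytes > B = 4, so hash it first: H(key) = 77, then zero-pad to 4 bytes: K' = 77 00 00 00.
XOR each byte with 0x36: 77⊕36=41, 00⊕36=36, 00⊕36=36, 00⊕36=36.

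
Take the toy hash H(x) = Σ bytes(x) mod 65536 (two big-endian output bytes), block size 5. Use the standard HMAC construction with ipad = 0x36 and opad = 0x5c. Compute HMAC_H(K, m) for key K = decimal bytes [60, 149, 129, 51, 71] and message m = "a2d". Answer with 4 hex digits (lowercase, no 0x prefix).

Key decimal bytes [60, 149, 129, 51, 71] = 3c 95 81 33 47 is exactly B = 5 bytes: K' = 3c 95 81 33 47.
K' ⊕ ipad = 0a a3 b7 05 71.  K' ⊕ opad = 60 c9 dd 6f 1b.
Inner input = (K'⊕ipad) ∥ m = 0a a3 b7 05 71 ∥ 61 32 64.
Inner hash: sum = 10+163+183+5+113+97+50+100 = 721 → 02 d1.
Outer input = (K'⊕opad) ∥ inner = 60 c9 dd 6f 1b ∥ 02 d1.
Outer hash (tag): sum = 96+201+221+111+27+2+209 = 867 → 03 63.

0363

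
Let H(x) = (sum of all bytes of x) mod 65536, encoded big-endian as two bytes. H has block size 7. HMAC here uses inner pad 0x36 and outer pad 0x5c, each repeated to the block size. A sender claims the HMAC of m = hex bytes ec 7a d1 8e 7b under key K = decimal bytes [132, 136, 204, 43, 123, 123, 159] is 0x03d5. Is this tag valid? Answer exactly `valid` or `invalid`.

valid

Key decimal bytes [132, 136, 204, 43, 123, 123, 159] = 84 88 cc 2b 7b 7b 9f is exactly B = 7 bytes: K' = 84 88 cc 2b 7b 7b 9f.
K' ⊕ ipad = b2 be fa 1d 4d 4d a9; K' ⊕ opad = d8 d4 90 77 27 27 c3.
Inner hash: sum = 178+190+250+29+77+77+169+236+122+209+142+123 = 1802 → 07 0a.
Outer hash (recomputed tag): sum = 216+212+144+119+39+39+195+7+10 = 981 → 03 d5.
Recomputed tag = 03d5; claimed = 03d5 → match.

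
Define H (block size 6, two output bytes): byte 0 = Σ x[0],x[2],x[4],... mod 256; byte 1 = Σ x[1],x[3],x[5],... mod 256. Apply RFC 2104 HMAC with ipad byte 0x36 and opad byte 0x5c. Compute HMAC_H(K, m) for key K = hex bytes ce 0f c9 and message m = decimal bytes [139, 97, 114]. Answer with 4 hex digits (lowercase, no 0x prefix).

ad11

Key hex bytes ce 0f c9 is 3 bytes ≤ B = 6; zero-pad to 6 bytes: K' = ce 0f c9 00 00 00.
K' ⊕ ipad = f8 39 ff 36 36 36.  K' ⊕ opad = 92 53 95 5c 5c 5c.
Inner input = (K'⊕ipad) ∥ m = f8 39 ff 36 36 36 ∥ 8b 61 72.
Inner hash: even-index sum = 810 mod 256 = 42; odd-index sum = 262 mod 256 = 6 → 2a 06.
Outer input = (K'⊕opad) ∥ inner = 92 53 95 5c 5c 5c ∥ 2a 06.
Outer hash (tag): even-index sum = 429 mod 256 = 173; odd-index sum = 273 mod 256 = 17 → ad 11.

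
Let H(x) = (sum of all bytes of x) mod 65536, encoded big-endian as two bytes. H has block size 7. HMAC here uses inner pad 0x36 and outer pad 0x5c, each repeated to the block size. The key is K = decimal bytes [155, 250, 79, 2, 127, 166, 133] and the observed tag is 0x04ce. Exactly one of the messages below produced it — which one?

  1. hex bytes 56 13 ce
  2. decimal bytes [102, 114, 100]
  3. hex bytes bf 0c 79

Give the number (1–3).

Key decimal bytes [155, 250, 79, 2, 127, 166, 133] = 9b fa 4f 02 7f a6 85 is exactly B = 7 bytes: K' = 9b fa 4f 02 7f a6 85.
K' ⊕ ipad = ad cc 79 34 49 90 b3; K' ⊕ opad = c7 a6 13 5e 23 fa d9.
m1: inner = H(ad cc 79 34 49 90 b3 56 13 ce) = 04 e9; tag = H(c7 a6 13 5e 23 fa d9 04 e9) = 04c1
m2: inner = H(ad cc 79 34 49 90 b3 66 72 64) = 04 ee; tag = H(c7 a6 13 5e 23 fa d9 04 ee) = 04c6
m3: inner = H(ad cc 79 34 49 90 b3 bf 0c 79) = 04 f6; tag = H(c7 a6 13 5e 23 fa d9 04 f6) = 04ce ← matches

3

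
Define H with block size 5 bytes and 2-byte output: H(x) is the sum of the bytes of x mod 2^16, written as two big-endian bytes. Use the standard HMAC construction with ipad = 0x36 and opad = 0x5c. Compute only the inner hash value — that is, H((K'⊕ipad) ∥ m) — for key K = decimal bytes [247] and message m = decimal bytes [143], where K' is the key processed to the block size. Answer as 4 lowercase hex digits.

Key decimal bytes [247] = f7 is 1 byte ≤ B = 5; zero-pad to 5 bytes: K' = f7 00 00 00 00.
K' ⊕ ipad = c1 36 36 36 36.
Inner input = c1 36 36 36 36 ∥ 8f.
Inner hash: sum = 193+54+54+54+54+143 = 552 → 02 28.

0228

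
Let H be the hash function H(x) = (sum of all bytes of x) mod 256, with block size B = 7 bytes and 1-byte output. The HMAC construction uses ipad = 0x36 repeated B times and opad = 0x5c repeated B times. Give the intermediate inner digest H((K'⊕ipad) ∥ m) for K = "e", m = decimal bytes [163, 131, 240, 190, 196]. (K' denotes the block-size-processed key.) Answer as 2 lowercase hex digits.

2f

Key "e" = 65 is 1 byte ≤ B = 7; zero-pad to 7 bytes: K' = 65 00 00 00 00 00 00.
K' ⊕ ipad = 53 36 36 36 36 36 36.
Inner input = 53 36 36 36 36 36 36 ∥ a3 83 f0 be c4.
Inner hash: sum = 83+54+54+54+54+54+54+163+131+240+190+196 = 1327; mod 256 = 47 → 2f.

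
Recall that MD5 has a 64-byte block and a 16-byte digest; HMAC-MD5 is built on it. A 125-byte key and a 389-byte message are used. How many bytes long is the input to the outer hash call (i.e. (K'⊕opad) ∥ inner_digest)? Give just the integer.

80

Key is 125 > 64 bytes, so it is hashed to 16 bytes then zero-padded to 64: |K'| = 64.
Outer input = (K'⊕opad) ∥ H(inner) → 64 + 16 = 80 bytes.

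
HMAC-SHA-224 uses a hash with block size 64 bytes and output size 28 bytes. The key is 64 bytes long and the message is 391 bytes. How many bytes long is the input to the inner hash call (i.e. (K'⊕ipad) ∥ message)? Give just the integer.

455

Key is 64 ≤ 64 bytes, zero-padded: |K'| = 64.
Inner input = (K'⊕ipad) ∥ m → 64 + 391 = 455 bytes.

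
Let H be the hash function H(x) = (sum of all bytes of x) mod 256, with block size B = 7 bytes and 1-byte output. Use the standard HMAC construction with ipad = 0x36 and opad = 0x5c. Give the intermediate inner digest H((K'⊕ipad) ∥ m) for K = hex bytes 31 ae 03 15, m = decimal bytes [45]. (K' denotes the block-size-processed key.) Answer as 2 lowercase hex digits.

Key hex bytes 31 ae 03 15 is 4 bytes ≤ B = 7; zero-pad to 7 bytes: K' = 31 ae 03 15 00 00 00.
K' ⊕ ipad = 07 98 35 23 36 36 36.
Inner input = 07 98 35 23 36 36 36 ∥ 2d.
Inner hash: sum = 7+152+53+35+54+54+54+45 = 454; mod 256 = 198 → c6.

c6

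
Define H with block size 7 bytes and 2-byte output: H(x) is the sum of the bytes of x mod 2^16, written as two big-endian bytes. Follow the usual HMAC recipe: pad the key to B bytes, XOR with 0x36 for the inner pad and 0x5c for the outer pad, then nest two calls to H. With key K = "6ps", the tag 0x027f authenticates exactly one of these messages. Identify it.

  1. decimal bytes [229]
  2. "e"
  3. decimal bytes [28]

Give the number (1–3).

1

Key "6ps" = 36 70 73 is 3 bytes ≤ B = 7; zero-pad to 7 bytes: K' = 36 70 73 00 00 00 00.
K' ⊕ ipad = 00 46 45 36 36 36 36; K' ⊕ opad = 6a 2c 2f 5c 5c 5c 5c.
m1: inner = H(00 46 45 36 36 36 36 e5) = 02 48; tag = H(6a 2c 2f 5c 5c 5c 5c 02 48) = 027f ← matches
m2: inner = H(00 46 45 36 36 36 36 65) = 01 c8; tag = H(6a 2c 2f 5c 5c 5c 5c 01 c8) = 02fe
m3: inner = H(00 46 45 36 36 36 36 1c) = 01 7f; tag = H(6a 2c 2f 5c 5c 5c 5c 01 7f) = 02b5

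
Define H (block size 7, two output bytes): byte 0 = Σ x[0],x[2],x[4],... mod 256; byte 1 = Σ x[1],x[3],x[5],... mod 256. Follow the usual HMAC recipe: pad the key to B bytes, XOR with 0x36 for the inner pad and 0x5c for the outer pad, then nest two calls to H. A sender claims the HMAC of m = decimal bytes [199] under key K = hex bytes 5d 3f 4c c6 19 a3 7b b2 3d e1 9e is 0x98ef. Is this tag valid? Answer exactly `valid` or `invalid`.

valid

Key hex bytes 5d 3f 4c c6 19 a3 7b b2 3d e1 9e is 11 bytes > B = 7, so hash it first: H(key) = 18 3b, then zero-pad to 7 bytes: K' = 18 3b 00 00 00 00 00.
K' ⊕ ipad = 2e 0d 36 36 36 36 36; K' ⊕ opad = 44 67 5c 5c 5c 5c 5c.
Inner hash: even-index sum = 208 mod 256 = 208; odd-index sum = 320 mod 256 = 64 → d0 40.
Outer hash (recomputed tag): even-index sum = 408 mod 256 = 152; odd-index sum = 495 mod 256 = 239 → 98 ef.
Recomputed tag = 98ef; claimed = 98ef → match.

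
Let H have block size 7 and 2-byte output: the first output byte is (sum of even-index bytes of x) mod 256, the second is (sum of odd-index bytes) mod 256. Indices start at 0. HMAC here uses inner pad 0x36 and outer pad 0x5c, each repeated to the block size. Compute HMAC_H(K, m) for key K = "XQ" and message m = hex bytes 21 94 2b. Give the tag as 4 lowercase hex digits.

Key "XQ" = 58 51 is 2 bytes ≤ B = 7; zero-pad to 7 bytes: K' = 58 51 00 00 00 00 00.
K' ⊕ ipad = 6e 67 36 36 36 36 36.  K' ⊕ opad = 04 0d 5c 5c 5c 5c 5c.
Inner input = (K'⊕ipad) ∥ m = 6e 67 36 36 36 36 36 ∥ 21 94 2b.
Inner hash: even-index sum = 420 mod 256 = 164; odd-index sum = 287 mod 256 = 31 → a4 1f.
Outer input = (K'⊕opad) ∥ inner = 04 0d 5c 5c 5c 5c 5c ∥ a4 1f.
Outer hash (tag): even-index sum = 311 mod 256 = 55; odd-index sum = 361 mod 256 = 105 → 37 69.

3769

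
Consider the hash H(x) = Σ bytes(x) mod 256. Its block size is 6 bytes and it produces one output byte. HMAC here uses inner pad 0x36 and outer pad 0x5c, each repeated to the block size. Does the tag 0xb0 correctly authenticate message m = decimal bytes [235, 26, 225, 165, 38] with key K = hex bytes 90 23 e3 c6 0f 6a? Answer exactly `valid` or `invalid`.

Key hex bytes 90 23 e3 c6 0f 6a is exactly B = 6 bytes: K' = 90 23 e3 c6 0f 6a.
K' ⊕ ipad = a6 15 d5 f0 39 5c; K' ⊕ opad = cc 7f bf 9a 53 36.
Inner hash: sum = 166+21+213+240+57+92+235+26+225+165+38 = 1478; mod 256 = 198 → c6.
Outer hash (recomputed tag): sum = 204+127+191+154+83+54+198 = 1011; mod 256 = 243 → f3.
Recomputed tag = f3; claimed = b0 → mismatch.

invalid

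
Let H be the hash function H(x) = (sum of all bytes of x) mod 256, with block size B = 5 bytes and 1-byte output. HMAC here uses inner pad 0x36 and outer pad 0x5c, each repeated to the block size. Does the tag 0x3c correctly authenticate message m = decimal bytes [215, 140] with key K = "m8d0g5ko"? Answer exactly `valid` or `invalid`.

Key "m8d0g5ko" = 6d 38 64 30 67 35 6b 6f is 8 bytes > B = 5, so hash it first: H(key) = af, then zero-pad to 5 bytes: K' = af 00 00 00 00.
K' ⊕ ipad = 99 36 36 36 36; K' ⊕ opad = f3 5c 5c 5c 5c.
Inner hash: sum = 153+54+54+54+54+215+140 = 724; mod 256 = 212 → d4.
Outer hash (recomputed tag): sum = 243+92+92+92+92+212 = 823; mod 256 = 55 → 37.
Recomputed tag = 37; claimed = 3c → mismatch.

invalid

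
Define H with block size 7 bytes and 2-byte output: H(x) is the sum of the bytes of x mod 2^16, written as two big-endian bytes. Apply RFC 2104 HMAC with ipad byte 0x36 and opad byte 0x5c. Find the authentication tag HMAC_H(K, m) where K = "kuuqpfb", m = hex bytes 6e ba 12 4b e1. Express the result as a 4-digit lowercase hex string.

01d8

Key "kuuqpfb" = 6b 75 75 71 70 66 62 is exactly B = 7 bytes: K' = 6b 75 75 71 70 66 62.
K' ⊕ ipad = 5d 43 43 47 46 50 54.  K' ⊕ opad = 37 29 29 2d 2c 3a 3e.
Inner input = (K'⊕ipad) ∥ m = 5d 43 43 47 46 50 54 ∥ 6e ba 12 4b e1.
Inner hash: sum = 93+67+67+71+70+80+84+110+186+18+75+225 = 1146 → 04 7a.
Outer input = (K'⊕opad) ∥ inner = 37 29 29 2d 2c 3a 3e ∥ 04 7a.
Outer hash (tag): sum = 55+41+41+45+44+58+62+4+122 = 472 → 01 d8.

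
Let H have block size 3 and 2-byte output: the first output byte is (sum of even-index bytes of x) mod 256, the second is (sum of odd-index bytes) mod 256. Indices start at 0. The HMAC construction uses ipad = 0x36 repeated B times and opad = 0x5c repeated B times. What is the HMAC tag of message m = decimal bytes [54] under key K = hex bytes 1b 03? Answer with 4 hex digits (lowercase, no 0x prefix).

Key hex bytes 1b 03 is 2 bytes ≤ B = 3; zero-pad to 3 bytes: K' = 1b 03 00.
K' ⊕ ipad = 2d 35 36.  K' ⊕ opad = 47 5f 5c.
Inner input = (K'⊕ipad) ∥ m = 2d 35 36 ∥ 36.
Inner hash: even-index sum = 99 mod 256 = 99; odd-index sum = 107 mod 256 = 107 → 63 6b.
Outer input = (K'⊕opad) ∥ inner = 47 5f 5c ∥ 63 6b.
Outer hash (tag): even-index sum = 270 mod 256 = 14; odd-index sum = 194 mod 256 = 194 → 0e c2.

0ec2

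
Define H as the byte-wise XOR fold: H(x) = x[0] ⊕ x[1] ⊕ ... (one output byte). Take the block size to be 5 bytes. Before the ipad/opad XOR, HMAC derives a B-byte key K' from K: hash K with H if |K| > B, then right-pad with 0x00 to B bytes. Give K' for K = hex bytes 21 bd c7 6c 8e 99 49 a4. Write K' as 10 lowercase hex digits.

cd00000000

|K| = 8 > B = 5, so first hash the key.
H(K): XOR 21⊕bd⊕c7⊕6c⊕8e⊕99⊕49⊕a4 = cd.
Zero-pad H(K) = cd to 5 bytes: K' = cd 00 00 00 00.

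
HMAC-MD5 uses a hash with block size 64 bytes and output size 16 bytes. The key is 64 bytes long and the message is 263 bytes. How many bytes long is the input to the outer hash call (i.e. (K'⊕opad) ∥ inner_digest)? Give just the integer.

Key is 64 ≤ 64 bytes, zero-padded: |K'| = 64.
Outer input = (K'⊕opad) ∥ H(inner) → 64 + 16 = 80 bytes.

80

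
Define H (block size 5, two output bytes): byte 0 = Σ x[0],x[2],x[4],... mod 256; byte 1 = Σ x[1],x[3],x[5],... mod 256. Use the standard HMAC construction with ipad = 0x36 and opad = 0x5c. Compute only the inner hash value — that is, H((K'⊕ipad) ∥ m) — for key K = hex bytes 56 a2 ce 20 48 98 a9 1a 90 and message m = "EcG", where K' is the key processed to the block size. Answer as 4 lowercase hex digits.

6204

Key hex bytes 56 a2 ce 20 48 98 a9 1a 90 is 9 bytes > B = 5, so hash it first: H(key) = a5 74, then zero-pad to 5 bytes: K' = a5 74 00 00 00.
K' ⊕ ipad = 93 42 36 36 36.
Inner input = 93 42 36 36 36 ∥ 45 63 47.
Inner hash: even-index sum = 354 mod 256 = 98; odd-index sum = 260 mod 256 = 4 → 62 04.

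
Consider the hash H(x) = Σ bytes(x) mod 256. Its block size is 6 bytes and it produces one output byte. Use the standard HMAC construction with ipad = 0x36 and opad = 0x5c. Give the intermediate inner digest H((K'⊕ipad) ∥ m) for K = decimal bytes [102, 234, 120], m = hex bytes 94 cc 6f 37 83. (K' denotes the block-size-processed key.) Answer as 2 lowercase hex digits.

a5

Key decimal bytes [102, 234, 120] = 66 ea 78 is 3 bytes ≤ B = 6; zero-pad to 6 bytes: K' = 66 ea 78 00 00 00.
K' ⊕ ipad = 50 dc 4e 36 36 36.
Inner input = 50 dc 4e 36 36 36 ∥ 94 cc 6f 37 83.
Inner hash: sum = 80+220+78+54+54+54+148+204+111+55+131 = 1189; mod 256 = 165 → a5.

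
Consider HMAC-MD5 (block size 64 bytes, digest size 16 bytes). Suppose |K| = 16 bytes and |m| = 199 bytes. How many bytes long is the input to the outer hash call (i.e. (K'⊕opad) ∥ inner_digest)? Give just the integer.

Key is 16 ≤ 64 bytes, zero-padded: |K'| = 64.
Outer input = (K'⊕opad) ∥ H(inner) → 64 + 16 = 80 bytes.

80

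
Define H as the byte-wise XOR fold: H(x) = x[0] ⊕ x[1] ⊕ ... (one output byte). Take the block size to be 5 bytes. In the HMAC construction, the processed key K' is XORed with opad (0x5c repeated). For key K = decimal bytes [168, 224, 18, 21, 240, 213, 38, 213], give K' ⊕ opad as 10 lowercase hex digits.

c55c5c5c5c

Key decimal bytes [168, 224, 18, 21, 240, 213, 38, 213] = a8 e0 12 15 f0 d5 26 d5 is 8 bytes > B = 5, so hash it first: H(key) = 99, then zero-pad to 5 bytes: K' = 99 00 00 00 00.
XOR each byte with 0x5c: 99⊕5c=c5, 00⊕5c=5c, 00⊕5c=5c, 00⊕5c=5c, 00⊕5c=5c.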